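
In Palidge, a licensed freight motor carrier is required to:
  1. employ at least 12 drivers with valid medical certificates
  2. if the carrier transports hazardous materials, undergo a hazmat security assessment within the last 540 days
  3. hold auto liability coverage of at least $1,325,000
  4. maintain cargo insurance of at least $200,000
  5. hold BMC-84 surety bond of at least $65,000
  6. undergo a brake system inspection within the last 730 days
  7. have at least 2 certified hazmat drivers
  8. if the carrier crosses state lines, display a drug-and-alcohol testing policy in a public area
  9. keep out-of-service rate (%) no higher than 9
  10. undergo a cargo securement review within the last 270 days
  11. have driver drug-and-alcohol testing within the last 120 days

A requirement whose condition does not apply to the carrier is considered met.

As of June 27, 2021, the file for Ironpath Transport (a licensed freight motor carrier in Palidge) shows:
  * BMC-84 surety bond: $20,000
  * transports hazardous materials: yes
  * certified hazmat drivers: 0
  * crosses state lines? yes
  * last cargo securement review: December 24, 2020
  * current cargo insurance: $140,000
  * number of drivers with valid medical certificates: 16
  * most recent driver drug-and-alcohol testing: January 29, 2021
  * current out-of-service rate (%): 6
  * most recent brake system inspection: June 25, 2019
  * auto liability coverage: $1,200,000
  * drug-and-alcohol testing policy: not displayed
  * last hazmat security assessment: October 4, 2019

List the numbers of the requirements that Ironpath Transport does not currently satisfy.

2, 3, 4, 5, 6, 7, 8, 11

1. drivers with valid medical certificates 16 ≥ 12 → met
2. condition 'transports hazardous materials' holds; hazmat security assessment 632 days ago vs limit 540 → not met
3. auto liability coverage $1,200,000 < $1,325,000 → not met
4. cargo insurance $140,000 < $200,000 → not met
5. BMC-84 surety bond $20,000 < $65,000 → not met
6. brake system inspection 733 days ago vs limit 730 → not met
7. certified hazmat drivers 0 < 2 → not met
8. condition 'crosses state lines' holds; drug-and-alcohol testing policy absent → not met
9. out-of-service rate (%) 6 ≤ 9 → met
10. cargo securement review 185 days ago vs limit 270 → met
11. driver drug-and-alcohol testing 149 days ago vs limit 120 → not met
Not met: 2, 3, 4, 5, 6, 7, 8, 11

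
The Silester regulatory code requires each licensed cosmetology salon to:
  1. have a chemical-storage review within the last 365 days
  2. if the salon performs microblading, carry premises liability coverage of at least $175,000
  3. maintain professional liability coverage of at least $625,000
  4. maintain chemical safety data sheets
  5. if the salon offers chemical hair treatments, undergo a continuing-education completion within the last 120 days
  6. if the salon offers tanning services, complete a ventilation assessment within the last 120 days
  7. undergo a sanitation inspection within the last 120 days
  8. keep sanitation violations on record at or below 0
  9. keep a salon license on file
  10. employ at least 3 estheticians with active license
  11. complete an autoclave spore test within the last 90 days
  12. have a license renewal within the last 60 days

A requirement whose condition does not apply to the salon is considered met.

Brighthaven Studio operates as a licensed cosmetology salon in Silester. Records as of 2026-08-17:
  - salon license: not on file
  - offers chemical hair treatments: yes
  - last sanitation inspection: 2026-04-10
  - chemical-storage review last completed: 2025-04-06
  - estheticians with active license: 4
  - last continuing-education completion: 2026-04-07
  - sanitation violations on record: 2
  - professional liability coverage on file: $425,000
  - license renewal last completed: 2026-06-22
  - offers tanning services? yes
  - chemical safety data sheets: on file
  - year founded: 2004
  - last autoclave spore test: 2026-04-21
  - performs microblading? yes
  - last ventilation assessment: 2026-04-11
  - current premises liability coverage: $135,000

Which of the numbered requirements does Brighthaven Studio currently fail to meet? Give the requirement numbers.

1, 2, 3, 5, 6, 7, 8, 9, 11

1. chemical-storage review 498 days ago vs limit 365 → not met
2. condition 'performs microblading' holds; premises liability coverage $135,000 < $175,000 → not met
3. professional liability coverage $425,000 < $625,000 → not met
4. chemical safety data sheets present → met
5. condition 'offers chemical hair treatments' holds; continuing-education completion 132 days ago vs limit 120 → not met
6. condition 'offers tanning services' holds; ventilation assessment 128 days ago vs limit 120 → not met
7. sanitation inspection 129 days ago vs limit 120 → not met
8. sanitation violations on record 2 > 0 → not met
9. salon license absent → not met
10. estheticians with active license 4 ≥ 3 → met
11. autoclave spore test 118 days ago vs limit 90 → not met
12. license renewal 56 days ago vs limit 60 → met
Not met: 1, 2, 3, 5, 6, 7, 8, 9, 11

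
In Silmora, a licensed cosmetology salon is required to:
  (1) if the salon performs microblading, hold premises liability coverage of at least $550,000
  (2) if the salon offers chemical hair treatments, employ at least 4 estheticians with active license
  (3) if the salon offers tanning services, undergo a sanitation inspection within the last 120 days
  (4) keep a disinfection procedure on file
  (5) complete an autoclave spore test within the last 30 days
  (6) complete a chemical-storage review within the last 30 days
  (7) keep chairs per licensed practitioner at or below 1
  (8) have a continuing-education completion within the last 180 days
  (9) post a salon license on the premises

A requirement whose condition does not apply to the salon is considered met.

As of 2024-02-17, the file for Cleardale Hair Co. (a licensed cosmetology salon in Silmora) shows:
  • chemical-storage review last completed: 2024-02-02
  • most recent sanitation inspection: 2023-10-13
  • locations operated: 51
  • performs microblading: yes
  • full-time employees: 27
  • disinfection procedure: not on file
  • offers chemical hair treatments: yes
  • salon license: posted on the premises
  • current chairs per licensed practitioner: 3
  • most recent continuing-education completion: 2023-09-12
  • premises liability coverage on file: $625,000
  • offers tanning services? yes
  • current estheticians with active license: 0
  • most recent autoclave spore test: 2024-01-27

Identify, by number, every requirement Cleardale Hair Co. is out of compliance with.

1. condition 'performs microblading' holds; premises liability coverage $625,000 ≥ $550,000 → met
2. condition 'offers chemical hair treatments' holds; estheticians with active license 0 < 4 → not met
3. condition 'offers tanning services' holds; sanitation inspection 127 days ago vs limit 120 → not met
4. disinfection procedure absent → not met
5. autoclave spore test 21 days ago vs limit 30 → met
6. chemical-storage review 15 days ago vs limit 30 → met
7. chairs per licensed practitioner 3 > 1 → not met
8. continuing-education completion 158 days ago vs limit 180 → met
9. salon license present → met
Not met: 2, 3, 4, 7

2, 3, 4, 7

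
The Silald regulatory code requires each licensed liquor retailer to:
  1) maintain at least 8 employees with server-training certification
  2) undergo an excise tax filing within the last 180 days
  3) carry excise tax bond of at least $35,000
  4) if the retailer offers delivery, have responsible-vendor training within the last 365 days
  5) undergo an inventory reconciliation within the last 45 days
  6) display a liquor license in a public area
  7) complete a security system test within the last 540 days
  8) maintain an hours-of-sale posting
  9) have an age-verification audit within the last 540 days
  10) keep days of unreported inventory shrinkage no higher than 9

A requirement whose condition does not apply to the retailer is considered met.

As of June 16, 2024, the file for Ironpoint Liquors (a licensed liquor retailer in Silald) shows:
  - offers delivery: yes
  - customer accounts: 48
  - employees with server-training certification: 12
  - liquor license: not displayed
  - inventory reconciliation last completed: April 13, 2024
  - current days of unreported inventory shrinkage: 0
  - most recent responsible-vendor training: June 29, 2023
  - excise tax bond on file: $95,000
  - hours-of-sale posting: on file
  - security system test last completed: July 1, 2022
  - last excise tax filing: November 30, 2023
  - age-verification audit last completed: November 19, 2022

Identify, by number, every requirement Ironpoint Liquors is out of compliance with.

2, 5, 6, 7, 9

1. employees with server-training certification 12 ≥ 8 → met
2. excise tax filing 199 days ago vs limit 180 → not met
3. excise tax bond $95,000 ≥ $35,000 → met
4. condition 'offers delivery' holds; responsible-vendor training 353 days ago vs limit 365 → met
5. inventory reconciliation 64 days ago vs limit 45 → not met
6. liquor license absent → not met
7. security system test 716 days ago vs limit 540 → not met
8. hours-of-sale posting present → met
9. age-verification audit 575 days ago vs limit 540 → not met
10. days of unreported inventory shrinkage 0 ≤ 9 → met
Not met: 2, 5, 6, 7, 9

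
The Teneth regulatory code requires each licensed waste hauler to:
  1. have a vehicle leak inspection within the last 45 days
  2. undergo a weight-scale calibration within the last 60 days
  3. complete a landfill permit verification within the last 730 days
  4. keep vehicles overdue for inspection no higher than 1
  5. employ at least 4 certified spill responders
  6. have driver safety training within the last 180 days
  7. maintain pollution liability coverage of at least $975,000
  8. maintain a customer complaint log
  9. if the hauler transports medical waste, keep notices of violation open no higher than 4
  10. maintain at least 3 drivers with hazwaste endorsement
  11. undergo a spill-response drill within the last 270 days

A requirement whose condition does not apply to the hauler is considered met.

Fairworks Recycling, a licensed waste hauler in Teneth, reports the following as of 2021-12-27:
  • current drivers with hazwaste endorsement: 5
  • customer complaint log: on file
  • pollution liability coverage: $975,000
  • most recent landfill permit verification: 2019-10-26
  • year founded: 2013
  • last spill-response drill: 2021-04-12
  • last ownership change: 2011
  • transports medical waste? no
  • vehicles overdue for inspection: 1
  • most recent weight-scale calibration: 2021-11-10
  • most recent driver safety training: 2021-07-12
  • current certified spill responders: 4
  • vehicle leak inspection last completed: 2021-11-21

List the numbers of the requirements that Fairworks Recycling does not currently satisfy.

3

1. vehicle leak inspection 36 days ago vs limit 45 → met
2. weight-scale calibration 47 days ago vs limit 60 → met
3. landfill permit verification 793 days ago vs limit 730 → not met
4. vehicles overdue for inspection 1 ≤ 1 → met
5. certified spill responders 4 ≥ 4 → met
6. driver safety training 168 days ago vs limit 180 → met
7. pollution liability coverage $975,000 ≥ $975,000 → met
8. customer complaint log present → met
9. condition 'transports medical waste' does not hold → requirement n/a → met
10. drivers with hazwaste endorsement 5 ≥ 3 → met
11. spill-response drill 259 days ago vs limit 270 → met
Not met: 3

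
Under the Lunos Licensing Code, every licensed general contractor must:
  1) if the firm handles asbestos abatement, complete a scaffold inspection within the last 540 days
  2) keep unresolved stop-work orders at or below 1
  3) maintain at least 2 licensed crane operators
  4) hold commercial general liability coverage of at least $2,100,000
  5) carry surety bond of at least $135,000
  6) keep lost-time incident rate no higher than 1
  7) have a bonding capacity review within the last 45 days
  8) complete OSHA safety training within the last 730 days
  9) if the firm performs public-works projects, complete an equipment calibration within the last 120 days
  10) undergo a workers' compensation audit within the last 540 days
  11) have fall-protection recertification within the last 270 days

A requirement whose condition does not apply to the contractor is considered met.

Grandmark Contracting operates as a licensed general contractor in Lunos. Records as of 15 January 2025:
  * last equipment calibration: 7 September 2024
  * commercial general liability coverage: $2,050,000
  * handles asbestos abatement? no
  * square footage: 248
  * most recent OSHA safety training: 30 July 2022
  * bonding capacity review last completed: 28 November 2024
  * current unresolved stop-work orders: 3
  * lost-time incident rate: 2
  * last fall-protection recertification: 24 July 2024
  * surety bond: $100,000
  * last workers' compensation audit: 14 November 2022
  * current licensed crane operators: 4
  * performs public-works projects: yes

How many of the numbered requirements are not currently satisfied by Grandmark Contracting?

1. condition 'handles asbestos abatement' does not hold → requirement n/a → met
2. unresolved stop-work orders 3 > 1 → not met
3. licensed crane operators 4 ≥ 2 → met
4. commercial general liability coverage $2,050,000 < $2,100,000 → not met
5. surety bond $100,000 < $135,000 → not met
6. lost-time incident rate 2 > 1 → not met
7. bonding capacity review 48 days ago vs limit 45 → not met
8. OSHA safety training 900 days ago vs limit 730 → not met
9. condition 'performs public-works projects' holds; equipment calibration 130 days ago vs limit 120 → not met
10. workers' compensation audit 793 days ago vs limit 540 → not met
11. fall-protection recertification 175 days ago vs limit 270 → met
Not met: 8 of 11

8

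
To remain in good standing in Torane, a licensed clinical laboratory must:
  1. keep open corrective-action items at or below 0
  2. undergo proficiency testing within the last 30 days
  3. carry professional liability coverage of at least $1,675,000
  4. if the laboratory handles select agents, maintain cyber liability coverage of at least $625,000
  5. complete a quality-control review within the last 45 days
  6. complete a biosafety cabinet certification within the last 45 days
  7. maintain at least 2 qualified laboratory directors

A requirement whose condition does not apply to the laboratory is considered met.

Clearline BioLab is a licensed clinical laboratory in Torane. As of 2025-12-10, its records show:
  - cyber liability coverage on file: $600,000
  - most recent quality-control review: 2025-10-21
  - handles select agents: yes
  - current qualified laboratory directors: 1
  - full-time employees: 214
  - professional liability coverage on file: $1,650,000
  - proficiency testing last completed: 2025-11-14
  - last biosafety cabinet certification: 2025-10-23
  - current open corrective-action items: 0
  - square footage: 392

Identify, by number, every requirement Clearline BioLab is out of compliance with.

3, 4, 5, 6, 7

1. open corrective-action items 0 ≤ 0 → met
2. proficiency testing 26 days ago vs limit 30 → met
3. professional liability coverage $1,650,000 < $1,675,000 → not met
4. condition 'handles select agents' holds; cyber liability coverage $600,000 < $625,000 → not met
5. quality-control review 50 days ago vs limit 45 → not met
6. biosafety cabinet certification 48 days ago vs limit 45 → not met
7. qualified laboratory directors 1 < 2 → not met
Not met: 3, 4, 5, 6, 7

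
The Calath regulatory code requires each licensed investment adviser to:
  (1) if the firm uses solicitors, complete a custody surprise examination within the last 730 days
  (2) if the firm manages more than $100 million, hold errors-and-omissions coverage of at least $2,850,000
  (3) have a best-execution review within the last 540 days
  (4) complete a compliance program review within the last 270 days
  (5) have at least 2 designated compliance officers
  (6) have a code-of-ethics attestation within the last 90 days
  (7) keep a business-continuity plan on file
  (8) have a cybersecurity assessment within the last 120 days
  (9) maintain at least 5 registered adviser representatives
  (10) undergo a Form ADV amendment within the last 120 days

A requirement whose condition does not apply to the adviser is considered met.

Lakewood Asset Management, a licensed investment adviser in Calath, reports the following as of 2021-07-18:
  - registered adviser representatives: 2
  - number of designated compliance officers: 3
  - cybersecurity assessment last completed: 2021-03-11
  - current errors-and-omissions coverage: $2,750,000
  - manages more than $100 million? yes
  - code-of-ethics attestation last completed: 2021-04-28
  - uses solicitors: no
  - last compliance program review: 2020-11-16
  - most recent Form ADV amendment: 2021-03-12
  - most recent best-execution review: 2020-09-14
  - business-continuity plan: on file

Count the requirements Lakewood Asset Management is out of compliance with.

4

1. condition 'uses solicitors' does not hold → requirement n/a → met
2. condition 'manages more than $100 million' holds; errors-and-omissions coverage $2,750,000 < $2,850,000 → not met
3. best-execution review 307 days ago vs limit 540 → met
4. compliance program review 244 days ago vs limit 270 → met
5. designated compliance officers 3 ≥ 2 → met
6. code-of-ethics attestation 81 days ago vs limit 90 → met
7. business-continuity plan present → met
8. cybersecurity assessment 129 days ago vs limit 120 → not met
9. registered adviser representatives 2 < 5 → not met
10. Form ADV amendment 128 days ago vs limit 120 → not met
Not met: 4 of 10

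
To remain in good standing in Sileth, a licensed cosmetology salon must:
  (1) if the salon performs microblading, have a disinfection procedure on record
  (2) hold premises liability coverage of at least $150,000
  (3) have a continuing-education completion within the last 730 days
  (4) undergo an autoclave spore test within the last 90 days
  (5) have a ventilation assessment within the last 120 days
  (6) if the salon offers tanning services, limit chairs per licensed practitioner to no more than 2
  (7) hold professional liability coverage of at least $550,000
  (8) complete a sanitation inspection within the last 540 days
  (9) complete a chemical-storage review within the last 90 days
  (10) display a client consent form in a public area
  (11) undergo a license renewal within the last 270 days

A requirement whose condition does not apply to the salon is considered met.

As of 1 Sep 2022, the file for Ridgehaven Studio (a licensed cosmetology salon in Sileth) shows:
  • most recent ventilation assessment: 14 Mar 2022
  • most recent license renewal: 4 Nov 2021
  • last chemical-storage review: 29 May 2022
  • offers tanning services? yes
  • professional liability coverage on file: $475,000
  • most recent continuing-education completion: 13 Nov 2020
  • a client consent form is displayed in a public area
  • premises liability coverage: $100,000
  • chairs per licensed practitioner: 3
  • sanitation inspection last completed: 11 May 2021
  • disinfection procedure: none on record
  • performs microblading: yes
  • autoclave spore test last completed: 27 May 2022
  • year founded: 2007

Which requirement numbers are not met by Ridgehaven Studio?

1. condition 'performs microblading' holds; disinfection procedure absent → not met
2. premises liability coverage $100,000 < $150,000 → not met
3. continuing-education completion 657 days ago vs limit 730 → met
4. autoclave spore test 97 days ago vs limit 90 → not met
5. ventilation assessment 171 days ago vs limit 120 → not met
6. condition 'offers tanning services' holds; chairs per licensed practitioner 3 > 2 → not met
7. professional liability coverage $475,000 < $550,000 → not met
8. sanitation inspection 478 days ago vs limit 540 → met
9. chemical-storage review 95 days ago vs limit 90 → not met
10. client consent form present → met
11. license renewal 301 days ago vs limit 270 → not met
Not met: 1, 2, 4, 5, 6, 7, 9, 11

1, 2, 4, 5, 6, 7, 9, 11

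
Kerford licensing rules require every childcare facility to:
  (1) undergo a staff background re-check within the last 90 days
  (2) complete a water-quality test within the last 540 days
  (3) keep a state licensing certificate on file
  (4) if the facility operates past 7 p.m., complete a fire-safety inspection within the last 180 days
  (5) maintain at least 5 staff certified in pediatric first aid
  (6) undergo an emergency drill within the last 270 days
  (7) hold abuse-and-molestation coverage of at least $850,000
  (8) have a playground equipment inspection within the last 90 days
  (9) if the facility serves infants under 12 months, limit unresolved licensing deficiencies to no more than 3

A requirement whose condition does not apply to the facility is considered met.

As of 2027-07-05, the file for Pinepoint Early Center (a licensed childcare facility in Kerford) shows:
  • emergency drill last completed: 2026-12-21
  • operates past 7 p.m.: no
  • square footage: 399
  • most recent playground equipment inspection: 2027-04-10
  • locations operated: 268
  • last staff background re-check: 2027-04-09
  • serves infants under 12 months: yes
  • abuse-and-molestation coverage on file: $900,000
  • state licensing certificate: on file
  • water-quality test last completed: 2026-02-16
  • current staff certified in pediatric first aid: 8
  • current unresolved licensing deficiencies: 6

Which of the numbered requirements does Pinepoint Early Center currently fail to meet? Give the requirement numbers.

9

1. staff background re-check 87 days ago vs limit 90 → met
2. water-quality test 504 days ago vs limit 540 → met
3. state licensing certificate present → met
4. condition 'operates past 7 p.m.' does not hold → requirement n/a → met
5. staff certified in pediatric first aid 8 ≥ 5 → met
6. emergency drill 196 days ago vs limit 270 → met
7. abuse-and-molestation coverage $900,000 ≥ $850,000 → met
8. playground equipment inspection 86 days ago vs limit 90 → met
9. condition 'serves infants under 12 months' holds; unresolved licensing deficiencies 6 > 3 → not met
Not met: 9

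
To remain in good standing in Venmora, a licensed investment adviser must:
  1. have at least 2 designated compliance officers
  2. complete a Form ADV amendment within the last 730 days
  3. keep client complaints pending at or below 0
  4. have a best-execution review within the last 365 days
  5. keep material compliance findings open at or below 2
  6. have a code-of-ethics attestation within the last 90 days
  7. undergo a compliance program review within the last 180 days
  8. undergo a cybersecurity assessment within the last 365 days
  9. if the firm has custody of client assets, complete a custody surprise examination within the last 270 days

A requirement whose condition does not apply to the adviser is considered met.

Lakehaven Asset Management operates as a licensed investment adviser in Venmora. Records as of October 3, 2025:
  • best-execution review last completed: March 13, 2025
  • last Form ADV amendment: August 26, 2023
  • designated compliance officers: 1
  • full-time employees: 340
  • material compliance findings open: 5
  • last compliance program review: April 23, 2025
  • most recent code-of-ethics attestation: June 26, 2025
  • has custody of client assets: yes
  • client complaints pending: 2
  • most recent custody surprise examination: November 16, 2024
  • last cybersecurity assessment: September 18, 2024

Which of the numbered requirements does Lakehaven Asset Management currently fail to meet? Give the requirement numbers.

1, 2, 3, 5, 6, 8, 9

1. designated compliance officers 1 < 2 → not met
2. Form ADV amendment 769 days ago vs limit 730 → not met
3. client complaints pending 2 > 0 → not met
4. best-execution review 204 days ago vs limit 365 → met
5. material compliance findings open 5 > 2 → not met
6. code-of-ethics attestation 99 days ago vs limit 90 → not met
7. compliance program review 163 days ago vs limit 180 → met
8. cybersecurity assessment 380 days ago vs limit 365 → not met
9. condition 'has custody of client assets' holds; custody surprise examination 321 days ago vs limit 270 → not met
Not met: 1, 2, 3, 5, 6, 8, 9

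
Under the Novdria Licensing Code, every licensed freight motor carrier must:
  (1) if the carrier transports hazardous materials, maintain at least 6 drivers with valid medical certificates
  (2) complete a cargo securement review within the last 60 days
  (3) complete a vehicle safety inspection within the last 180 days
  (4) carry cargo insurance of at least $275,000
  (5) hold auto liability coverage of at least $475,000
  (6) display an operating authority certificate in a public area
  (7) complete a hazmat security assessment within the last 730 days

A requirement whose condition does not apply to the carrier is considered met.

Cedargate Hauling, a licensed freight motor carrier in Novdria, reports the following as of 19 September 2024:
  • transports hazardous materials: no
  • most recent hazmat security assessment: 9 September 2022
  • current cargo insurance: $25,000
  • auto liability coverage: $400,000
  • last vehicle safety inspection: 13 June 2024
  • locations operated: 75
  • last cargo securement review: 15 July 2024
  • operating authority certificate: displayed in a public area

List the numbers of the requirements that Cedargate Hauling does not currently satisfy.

1. condition 'transports hazardous materials' does not hold → requirement n/a → met
2. cargo securement review 66 days ago vs limit 60 → not met
3. vehicle safety inspection 98 days ago vs limit 180 → met
4. cargo insurance $25,000 < $275,000 → not met
5. auto liability coverage $400,000 < $475,000 → not met
6. operating authority certificate present → met
7. hazmat security assessment 741 days ago vs limit 730 → not met
Not met: 2, 4, 5, 7

2, 4, 5, 7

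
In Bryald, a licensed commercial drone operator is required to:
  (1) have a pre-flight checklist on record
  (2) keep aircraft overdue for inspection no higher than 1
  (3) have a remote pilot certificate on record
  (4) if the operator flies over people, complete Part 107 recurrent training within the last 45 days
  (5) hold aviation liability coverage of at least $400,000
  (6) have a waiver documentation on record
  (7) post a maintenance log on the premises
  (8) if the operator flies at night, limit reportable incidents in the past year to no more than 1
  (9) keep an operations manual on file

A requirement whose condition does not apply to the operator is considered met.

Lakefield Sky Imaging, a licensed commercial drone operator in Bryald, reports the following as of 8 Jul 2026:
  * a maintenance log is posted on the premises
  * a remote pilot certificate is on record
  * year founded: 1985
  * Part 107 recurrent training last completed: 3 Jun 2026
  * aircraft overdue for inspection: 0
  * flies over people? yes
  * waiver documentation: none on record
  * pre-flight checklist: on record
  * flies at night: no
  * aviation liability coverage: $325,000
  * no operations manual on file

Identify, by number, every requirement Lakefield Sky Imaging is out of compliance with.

1. pre-flight checklist present → met
2. aircraft overdue for inspection 0 ≤ 1 → met
3. remote pilot certificate present → met
4. condition 'flies over people' holds; Part 107 recurrent training 35 days ago vs limit 45 → met
5. aviation liability coverage $325,000 < $400,000 → not met
6. waiver documentation absent → not met
7. maintenance log present → met
8. condition 'flies at night' does not hold → requirement n/a → met
9. operations manual absent → not met
Not met: 5, 6, 9

5, 6, 9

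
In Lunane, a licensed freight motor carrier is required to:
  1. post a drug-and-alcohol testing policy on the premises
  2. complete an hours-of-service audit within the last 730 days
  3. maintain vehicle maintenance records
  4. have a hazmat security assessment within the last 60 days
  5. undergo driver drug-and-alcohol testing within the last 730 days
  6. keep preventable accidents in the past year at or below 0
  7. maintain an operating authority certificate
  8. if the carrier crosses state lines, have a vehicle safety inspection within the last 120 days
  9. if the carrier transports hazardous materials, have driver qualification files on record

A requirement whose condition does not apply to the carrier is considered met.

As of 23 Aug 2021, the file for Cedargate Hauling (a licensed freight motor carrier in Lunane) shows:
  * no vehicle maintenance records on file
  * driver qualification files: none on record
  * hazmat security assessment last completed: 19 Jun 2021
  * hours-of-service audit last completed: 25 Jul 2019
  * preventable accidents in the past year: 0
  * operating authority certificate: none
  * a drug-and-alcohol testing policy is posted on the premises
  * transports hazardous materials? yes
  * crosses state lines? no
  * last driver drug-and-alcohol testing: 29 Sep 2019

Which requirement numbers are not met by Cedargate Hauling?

2, 3, 4, 7, 9

1. drug-and-alcohol testing policy present → met
2. hours-of-service audit 760 days ago vs limit 730 → not met
3. vehicle maintenance records absent → not met
4. hazmat security assessment 65 days ago vs limit 60 → not met
5. driver drug-and-alcohol testing 694 days ago vs limit 730 → met
6. preventable accidents in the past year 0 ≤ 0 → met
7. operating authority certificate absent → not met
8. condition 'crosses state lines' does not hold → requirement n/a → met
9. condition 'transports hazardous materials' holds; driver qualification files absent → not met
Not met: 2, 3, 4, 7, 9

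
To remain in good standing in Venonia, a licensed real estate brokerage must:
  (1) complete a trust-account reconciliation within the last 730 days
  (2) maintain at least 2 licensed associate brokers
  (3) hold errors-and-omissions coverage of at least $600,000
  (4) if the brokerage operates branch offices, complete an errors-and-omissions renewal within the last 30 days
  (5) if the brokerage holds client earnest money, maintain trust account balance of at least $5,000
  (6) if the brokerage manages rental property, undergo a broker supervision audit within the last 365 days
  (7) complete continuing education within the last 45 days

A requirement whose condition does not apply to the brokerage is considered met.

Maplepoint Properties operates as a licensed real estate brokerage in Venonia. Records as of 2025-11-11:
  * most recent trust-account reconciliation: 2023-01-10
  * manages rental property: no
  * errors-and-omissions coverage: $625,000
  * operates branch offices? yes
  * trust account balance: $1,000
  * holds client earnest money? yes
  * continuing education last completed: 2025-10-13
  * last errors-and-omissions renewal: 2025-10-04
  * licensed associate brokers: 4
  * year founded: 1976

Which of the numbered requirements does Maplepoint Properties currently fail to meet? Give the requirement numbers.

1. trust-account reconciliation 1036 days ago vs limit 730 → not met
2. licensed associate brokers 4 ≥ 2 → met
3. errors-and-omissions coverage $625,000 ≥ $600,000 → met
4. condition 'operates branch offices' holds; errors-and-omissions renewal 38 days ago vs limit 30 → not met
5. condition 'holds client earnest money' holds; trust account balance $1,000 < $5,000 → not met
6. condition 'manages rental property' does not hold → requirement n/a → met
7. continuing education 29 days ago vs limit 45 → met
Not met: 1, 4, 5

1, 4, 5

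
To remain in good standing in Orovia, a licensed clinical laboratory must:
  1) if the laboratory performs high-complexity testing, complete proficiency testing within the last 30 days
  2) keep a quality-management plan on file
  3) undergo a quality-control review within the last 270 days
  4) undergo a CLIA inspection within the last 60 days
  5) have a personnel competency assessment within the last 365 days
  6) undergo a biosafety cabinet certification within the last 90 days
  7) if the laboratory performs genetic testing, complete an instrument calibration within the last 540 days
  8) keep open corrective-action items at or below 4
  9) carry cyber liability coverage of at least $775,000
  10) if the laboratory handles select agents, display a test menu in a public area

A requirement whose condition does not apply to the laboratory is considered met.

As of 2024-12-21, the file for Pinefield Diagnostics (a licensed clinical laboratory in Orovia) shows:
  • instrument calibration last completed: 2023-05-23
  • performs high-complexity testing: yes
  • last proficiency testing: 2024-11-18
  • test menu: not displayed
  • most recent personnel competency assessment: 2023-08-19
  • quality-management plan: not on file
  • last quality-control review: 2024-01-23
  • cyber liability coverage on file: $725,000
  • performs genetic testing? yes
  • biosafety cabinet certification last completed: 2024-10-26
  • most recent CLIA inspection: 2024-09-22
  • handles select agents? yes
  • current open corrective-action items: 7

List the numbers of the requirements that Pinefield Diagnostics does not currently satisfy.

1, 2, 3, 4, 5, 7, 8, 9, 10

1. condition 'performs high-complexity testing' holds; proficiency testing 33 days ago vs limit 30 → not met
2. quality-management plan absent → not met
3. quality-control review 333 days ago vs limit 270 → not met
4. CLIA inspection 90 days ago vs limit 60 → not met
5. personnel competency assessment 490 days ago vs limit 365 → not met
6. biosafety cabinet certification 56 days ago vs limit 90 → met
7. condition 'performs genetic testing' holds; instrument calibration 578 days ago vs limit 540 → not met
8. open corrective-action items 7 > 4 → not met
9. cyber liability coverage $725,000 < $775,000 → not met
10. condition 'handles select agents' holds; test menu absent → not met
Not met: 1, 2, 3, 4, 5, 7, 8, 9, 10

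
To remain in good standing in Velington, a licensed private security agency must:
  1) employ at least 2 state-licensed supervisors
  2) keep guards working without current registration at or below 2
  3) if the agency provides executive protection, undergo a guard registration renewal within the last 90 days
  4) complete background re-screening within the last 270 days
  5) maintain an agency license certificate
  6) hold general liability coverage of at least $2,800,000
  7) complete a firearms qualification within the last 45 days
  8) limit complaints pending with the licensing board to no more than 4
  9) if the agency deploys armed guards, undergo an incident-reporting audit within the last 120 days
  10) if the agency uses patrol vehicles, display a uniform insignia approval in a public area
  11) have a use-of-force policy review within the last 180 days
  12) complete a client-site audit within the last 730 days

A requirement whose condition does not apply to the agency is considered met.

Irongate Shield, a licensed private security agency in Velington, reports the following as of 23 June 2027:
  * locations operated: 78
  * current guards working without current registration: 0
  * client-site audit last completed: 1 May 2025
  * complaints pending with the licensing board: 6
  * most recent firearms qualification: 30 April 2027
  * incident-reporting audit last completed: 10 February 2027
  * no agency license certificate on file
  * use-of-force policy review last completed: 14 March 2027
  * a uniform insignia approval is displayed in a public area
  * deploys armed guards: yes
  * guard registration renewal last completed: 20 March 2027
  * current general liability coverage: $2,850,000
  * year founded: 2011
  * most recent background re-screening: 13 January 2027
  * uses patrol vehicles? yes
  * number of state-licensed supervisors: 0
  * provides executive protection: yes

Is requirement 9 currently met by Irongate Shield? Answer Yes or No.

No

9. condition 'deploys armed guards' holds; incident-reporting audit 133 days ago vs limit 120 → not met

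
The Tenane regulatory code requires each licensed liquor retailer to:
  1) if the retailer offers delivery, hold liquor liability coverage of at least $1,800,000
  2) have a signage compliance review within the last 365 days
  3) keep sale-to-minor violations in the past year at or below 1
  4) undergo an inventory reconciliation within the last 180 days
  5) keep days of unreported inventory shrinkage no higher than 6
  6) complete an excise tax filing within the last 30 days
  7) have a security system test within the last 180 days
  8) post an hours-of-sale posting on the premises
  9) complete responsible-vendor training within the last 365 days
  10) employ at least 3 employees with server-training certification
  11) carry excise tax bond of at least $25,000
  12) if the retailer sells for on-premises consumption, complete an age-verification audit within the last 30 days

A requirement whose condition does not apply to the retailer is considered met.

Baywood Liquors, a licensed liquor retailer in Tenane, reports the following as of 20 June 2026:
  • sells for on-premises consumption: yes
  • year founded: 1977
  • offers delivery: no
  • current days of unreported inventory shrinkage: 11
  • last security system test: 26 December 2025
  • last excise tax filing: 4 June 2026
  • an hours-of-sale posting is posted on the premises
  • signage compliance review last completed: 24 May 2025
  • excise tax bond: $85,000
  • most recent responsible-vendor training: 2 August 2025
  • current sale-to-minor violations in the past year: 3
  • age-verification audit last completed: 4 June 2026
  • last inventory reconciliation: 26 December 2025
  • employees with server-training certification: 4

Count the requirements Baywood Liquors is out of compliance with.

3

1. condition 'offers delivery' does not hold → requirement n/a → met
2. signage compliance review 392 days ago vs limit 365 → not met
3. sale-to-minor violations in the past year 3 > 1 → not met
4. inventory reconciliation 176 days ago vs limit 180 → met
5. days of unreported inventory shrinkage 11 > 6 → not met
6. excise tax filing 16 days ago vs limit 30 → met
7. security system test 176 days ago vs limit 180 → met
8. hours-of-sale posting present → met
9. responsible-vendor training 322 days ago vs limit 365 → met
10. employees with server-training certification 4 ≥ 3 → met
11. excise tax bond $85,000 ≥ $25,000 → met
12. condition 'sells for on-premises consumption' holds; age-verification audit 16 days ago vs limit 30 → met
Not met: 3 of 12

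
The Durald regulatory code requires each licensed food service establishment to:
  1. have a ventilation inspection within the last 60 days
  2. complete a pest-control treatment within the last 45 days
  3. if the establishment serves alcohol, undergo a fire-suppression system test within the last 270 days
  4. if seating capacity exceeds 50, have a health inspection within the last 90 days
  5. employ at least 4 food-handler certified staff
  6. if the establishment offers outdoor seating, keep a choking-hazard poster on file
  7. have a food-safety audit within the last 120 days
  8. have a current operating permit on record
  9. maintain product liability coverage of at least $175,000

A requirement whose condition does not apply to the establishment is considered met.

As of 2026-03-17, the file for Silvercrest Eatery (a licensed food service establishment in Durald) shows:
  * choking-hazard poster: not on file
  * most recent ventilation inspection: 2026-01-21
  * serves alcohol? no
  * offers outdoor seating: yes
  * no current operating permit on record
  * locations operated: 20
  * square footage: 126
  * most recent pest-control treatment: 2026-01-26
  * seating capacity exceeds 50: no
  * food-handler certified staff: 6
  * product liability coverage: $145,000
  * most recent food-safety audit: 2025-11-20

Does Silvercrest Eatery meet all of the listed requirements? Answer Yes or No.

No

1. ventilation inspection 55 days ago vs limit 60 → met
2. pest-control treatment 50 days ago vs limit 45 → not met
3. condition 'serves alcohol' does not hold → requirement n/a → met
4. condition 'seating capacity exceeds 50' does not hold → requirement n/a → met
5. food-handler certified staff 6 ≥ 4 → met
6. condition 'offers outdoor seating' holds; choking-hazard poster absent → not met
7. food-safety audit 117 days ago vs limit 120 → met
8. current operating permit absent → not met
9. product liability coverage $145,000 < $175,000 → not met
Not met: 2, 6, 8, 9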